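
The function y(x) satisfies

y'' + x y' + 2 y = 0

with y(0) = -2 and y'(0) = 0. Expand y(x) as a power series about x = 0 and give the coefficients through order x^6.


Ansatz: y(x) = sum_{n>=0} a_n x^n, so y'(x) = sum_{n>=1} n a_n x^(n-1) and y''(x) = sum_{n>=2} n(n-1) a_n x^(n-2).
Substitute into P(x) y'' + Q(x) y' + R(x) y = 0 with P(x) = 1, Q(x) = x, R(x) = 2, and match powers of x.
Initial conditions: a_0 = -2, a_1 = 0.
Setting the coefficient of each power of x to zero and solving order by order (substituting the coefficients already found):
  x^0: 2 a_2 + 2 a_0 = 0  ->  2 a_2 = -2 a_0 = 4  ->  a_2 = 2
  x^1: 6 a_3 + 3 a_1 = 0  ->  6 a_3 = -3 a_1 = 0  ->  a_3 = 0
  x^2: 12 a_4 + 4 a_2 = 0  ->  12 a_4 = -4 a_2 = -8  ->  a_4 = -2/3
  x^3: 20 a_5 + 5 a_3 = 0  ->  20 a_5 = -5 a_3 = 0  ->  a_5 = 0
  x^4: 30 a_6 + 6 a_4 = 0  ->  30 a_6 = -6 a_4 = 4  ->  a_6 = 2/15
Truncated series: y(x) = -2 + 2 x^2 - (2/3) x^4 + (2/15) x^6 + O(x^7).

a_0 = -2; a_1 = 0; a_2 = 2; a_3 = 0; a_4 = -2/3; a_5 = 0; a_6 = 2/15


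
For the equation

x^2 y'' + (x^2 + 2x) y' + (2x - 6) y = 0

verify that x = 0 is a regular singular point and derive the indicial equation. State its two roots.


Divide by x^2 to reach normal form y'' + P_1(x) y' + P_2(x) y = 0 with P_1(x) = 1 + 2/x and P_2(x) = 2/x - 6/x^2.
x = 0 is a singular point because the y'-coefficient 1 + 2/x has a pole at x = 0 and the y-coefficient 2/x - 6/x^2 has a pole at x = 0.
It is a regular singular point because x P_1(x) = p(x) = x + 2 and x^2 P_2(x) = q(x) = 2x - 6 are polynomials, hence analytic at x = 0.
p(0) = 2,  q(0) = -6.
Indicial equation: r(r-1) + p(0) r + q(0) = 0, i.e. r^2 + (p(0) - 1) r + q(0) = 0, i.e. r^2 + 1 r - 6 = 0.
Discriminant: (1)^2 - 4(-6) = 25, so r = (-1 ± 5)/2.
Solving: r_1 = 2, r_2 = -3.

indicial: r^2 + 1 r - 6 = 0; roots r_1 = 2, r_2 = -3


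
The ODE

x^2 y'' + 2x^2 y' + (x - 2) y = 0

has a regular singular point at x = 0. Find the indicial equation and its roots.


Divide by x^2 to reach normal form y'' + P_1(x) y' + P_2(x) y = 0 with P_1(x) = 2 and P_2(x) = 1/x - 2/x^2.
x = 0 is a singular point because the y-coefficient 1/x - 2/x^2 has a pole at x = 0.
It is a regular singular point because x P_1(x) = p(x) = 2x and x^2 P_2(x) = q(x) = x - 2 are polynomials, hence analytic at x = 0.
p(0) = 0,  q(0) = -2.
Indicial equation: r(r-1) + p(0) r + q(0) = 0, i.e. r^2 + (p(0) - 1) r + q(0) = 0, i.e. r^2 - 1 r - 2 = 0.
Discriminant: (-1)^2 - 4(-2) = 9, so r = (1 ± 3)/2.
Solving: r_1 = 2, r_2 = -1.

indicial: r^2 - 1 r - 2 = 0; roots r_1 = 2, r_2 = -1


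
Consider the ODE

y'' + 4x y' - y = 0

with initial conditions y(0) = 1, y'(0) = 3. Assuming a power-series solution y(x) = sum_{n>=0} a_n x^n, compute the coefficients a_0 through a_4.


Ansatz: y(x) = sum_{n>=0} a_n x^n, so y'(x) = sum_{n>=1} n a_n x^(n-1) and y''(x) = sum_{n>=2} n(n-1) a_n x^(n-2).
Substitute into P(x) y'' + Q(x) y' + R(x) y = 0 with P(x) = 1, Q(x) = 4x, R(x) = -1, and match powers of x.
Initial conditions: a_0 = 1, a_1 = 3.
Setting the coefficient of each power of x to zero and solving order by order (substituting the coefficients already found):
  x^0: 2 a_2 - a_0 = 0  ->  2 a_2 = a_0 = 1  ->  a_2 = 1/2
  x^1: 6 a_3 + 3 a_1 = 0  ->  6 a_3 = -3 a_1 = -9  ->  a_3 = -3/2
  x^2: 12 a_4 + 7 a_2 = 0  ->  12 a_4 = -7 a_2 = -7/2  ->  a_4 = -7/24
Truncated series: y(x) = 1 + 3 x + (1/2) x^2 - (3/2) x^3 - (7/24) x^4 + O(x^5).

a_0 = 1; a_1 = 3; a_2 = 1/2; a_3 = -3/2; a_4 = -7/24


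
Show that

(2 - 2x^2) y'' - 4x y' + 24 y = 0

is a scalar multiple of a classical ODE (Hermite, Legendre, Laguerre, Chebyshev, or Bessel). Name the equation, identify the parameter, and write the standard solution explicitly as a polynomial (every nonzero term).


All three coefficients share the factor 2; dividing through by 2 gives  (1 - x^2) y'' - 2x y' + 12 y = 0.
This matches the Legendre equation (1 - x^2) y'' - 2x y' + n(n+1) y = 0 (note the -2x y' term) with n(n+1) = 12, so n = 3; the polynomial solution is P_3(x).
With y = sum_k a_k x^k, matching x^k gives (k+2)(k+1) a_{k+2} = [k(k+1) - n(n+1)] a_k = (k - 3)(k + 4) a_k. The right side vanishes at k = 3, so the series with the parity of 3 terminates at degree 3.
Standard normalization (P_n(1) = 1): leading coefficient (2n)!/(2^n (n!)^2) = 720/(8*36) = 5/2, so a_3 = 5/2. Work downward with a_k = (k+1)(k+2) a_{k+2} / ((k - 3)(k + 4)):
  a_1 = (2)(3)(5/2) / ((1 - 3)(1 + 4)) = 15/(-10) = -3/2
Hence P_3(x) = 5 x^3/2 - 3 x/2.

P_3(x); series = 5 x^3/2 - 3 x/2


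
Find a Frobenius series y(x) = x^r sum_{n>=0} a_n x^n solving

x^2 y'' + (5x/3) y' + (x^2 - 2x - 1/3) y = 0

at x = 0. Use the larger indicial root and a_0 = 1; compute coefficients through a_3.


Write in Frobenius form y'' + (p(x)/x) y' + (q(x)/x^2) y = 0:
  p(x) = 5/3,  q(x) = x^2 - 2x - 1/3.
Indicial equation: r(r-1) + (5/3) r + (-1/3) = 0 -> roots r_1 = 1/3, r_2 = -1.
Take r = r_1 = 1/3. Let y(x) = x^r sum_{n>=0} a_n x^n with a_0 = 1.
Substitute y = x^r sum a_n x^n and match x^{r+n}. The recurrence is
  D(n) a_n - 2 a_{n-1} + 1 a_{n-2} = 0,  where D(n) = (r+n)(r+n-1) + (5/3)(r+n) + (-1/3).
  a_n = [2 a_{n-1} - 1 a_{n-2}] / D(n).
Since the indicial polynomial factors as (r - r_1)(r - r_2), D(n) = (r_1 + n - r_1)(r_1 + n - r_2) = n(n + 4/3).
Evaluating step by step (a_0 = 1):
  n = 1: D(1) = 1(1 + 4/3) = 7/3; numerator = 2(1) = 2; a_1 = (2)/(7/3) = 6/7
  n = 2: D(2) = 2(2 + 4/3) = 20/3; numerator = 2(6/7) - 1(1) = 5/7; a_2 = (5/7)/(20/3) = 3/28
  n = 3: D(3) = 3(3 + 4/3) = 13; numerator = 2(3/28) - 1(6/7) = -9/14; a_3 = (-9/14)/(13) = -9/182

r = 1/3; a_0 = 1; a_1 = 6/7; a_2 = 3/28; a_3 = -9/182


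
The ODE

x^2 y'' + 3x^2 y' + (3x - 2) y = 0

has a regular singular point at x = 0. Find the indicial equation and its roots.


Divide by x^2 to reach normal form y'' + P_1(x) y' + P_2(x) y = 0 with P_1(x) = 3 and P_2(x) = 3/x - 2/x^2.
x = 0 is a singular point because the y-coefficient 3/x - 2/x^2 has a pole at x = 0.
It is a regular singular point because x P_1(x) = p(x) = 3x and x^2 P_2(x) = q(x) = 3x - 2 are polynomials, hence analytic at x = 0.
p(0) = 0,  q(0) = -2.
Indicial equation: r(r-1) + p(0) r + q(0) = 0, i.e. r^2 + (p(0) - 1) r + q(0) = 0, i.e. r^2 - 1 r - 2 = 0.
Discriminant: (-1)^2 - 4(-2) = 9, so r = (1 ± 3)/2.
Solving: r_1 = 2, r_2 = -1.

indicial: r^2 - 1 r - 2 = 0; roots r_1 = 2, r_2 = -1


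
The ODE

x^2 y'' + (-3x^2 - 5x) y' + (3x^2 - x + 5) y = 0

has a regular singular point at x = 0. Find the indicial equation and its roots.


Divide by x^2 to reach normal form y'' + P_1(x) y' + P_2(x) y = 0 with P_1(x) = -3 - 5/x and P_2(x) = 3 - 1/x + 5/x^2.
x = 0 is a singular point because the y'-coefficient -3 - 5/x has a pole at x = 0 and the y-coefficient 3 - 1/x + 5/x^2 has a pole at x = 0.
It is a regular singular point because x P_1(x) = p(x) = -3x - 5 and x^2 P_2(x) = q(x) = 3x^2 - x + 5 are polynomials, hence analytic at x = 0.
p(0) = -5,  q(0) = 5.
Indicial equation: r(r-1) + p(0) r + q(0) = 0, i.e. r^2 + (p(0) - 1) r + q(0) = 0, i.e. r^2 - 6 r + 5 = 0.
Discriminant: (-6)^2 - 4(5) = 16, so r = (6 ± 4)/2.
Solving: r_1 = 5, r_2 = 1.

indicial: r^2 - 6 r + 5 = 0; roots r_1 = 5, r_2 = 1


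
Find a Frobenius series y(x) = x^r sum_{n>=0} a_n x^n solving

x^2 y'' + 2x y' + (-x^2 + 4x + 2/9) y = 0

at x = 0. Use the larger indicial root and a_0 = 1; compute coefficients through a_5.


Write in Frobenius form y'' + (p(x)/x) y' + (q(x)/x^2) y = 0:
  p(x) = 2,  q(x) = -x^2 + 4x + 2/9.
Indicial equation: r(r-1) + (2) r + (2/9) = 0 -> roots r_1 = -1/3, r_2 = -2/3.
Take r = r_1 = -1/3. Let y(x) = x^r sum_{n>=0} a_n x^n with a_0 = 1.
Substitute y = x^r sum a_n x^n and match x^{r+n}. The recurrence is
  D(n) a_n + 4 a_{n-1} - 1 a_{n-2} = 0,  where D(n) = (r+n)(r+n-1) + (2)(r+n) + (2/9).
  a_n = [-4 a_{n-1} + 1 a_{n-2}] / D(n).
Since the indicial polynomial factors as (r - r_1)(r - r_2), D(n) = (r_1 + n - r_1)(r_1 + n - r_2) = n(n + 1/3).
Evaluating step by step (a_0 = 1):
  n = 1: D(1) = 1(1 + 1/3) = 4/3; numerator = -4(1) = -4; a_1 = (-4)/(4/3) = -3
  n = 2: D(2) = 2(2 + 1/3) = 14/3; numerator = -4(-3) + 1(1) = 13; a_2 = (13)/(14/3) = 39/14
  n = 3: D(3) = 3(3 + 1/3) = 10; numerator = -4(39/14) + 1(-3) = -99/7; a_3 = (-99/7)/(10) = -99/70
  n = 4: D(4) = 4(4 + 1/3) = 52/3; numerator = -4(-99/70) + 1(39/14) = 591/70; a_4 = (591/70)/(52/3) = 1773/3640
  n = 5: D(5) = 5(5 + 1/3) = 80/3; numerator = -4(1773/3640) + 1(-99/70) = -306/91; a_5 = (-306/91)/(80/3) = -459/3640

r = -1/3; a_0 = 1; a_1 = -3; a_2 = 39/14; a_3 = -99/70; a_4 = 1773/3640; a_5 = -459/3640


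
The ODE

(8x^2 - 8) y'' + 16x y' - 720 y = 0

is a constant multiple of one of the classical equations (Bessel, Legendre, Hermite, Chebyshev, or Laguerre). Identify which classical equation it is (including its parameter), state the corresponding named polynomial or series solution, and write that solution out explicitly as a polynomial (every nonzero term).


All three coefficients share the factor -8; dividing through by -8 gives  (1 - x^2) y'' - 2x y' + 90 y = 0.
This matches the Legendre equation (1 - x^2) y'' - 2x y' + n(n+1) y = 0 (note the -2x y' term) with n(n+1) = 90, so n = 9; the polynomial solution is P_9(x).
With y = sum_k a_k x^k, matching x^k gives (k+2)(k+1) a_{k+2} = [k(k+1) - n(n+1)] a_k = (k - 9)(k + 10) a_k. The right side vanishes at k = 9, so the series with the parity of 9 terminates at degree 9.
Standard normalization (P_n(1) = 1): leading coefficient (2n)!/(2^n (n!)^2) = 6402373705728000/(512*131681894400) = 12155/128, so a_9 = 12155/128. Work downward with a_k = (k+1)(k+2) a_{k+2} / ((k - 9)(k + 10)):
  a_7 = (8)(9)(12155/128) / ((7 - 9)(7 + 10)) = (109395/16)/(-34) = -6435/32
  a_5 = (6)(7)(-6435/32) / ((5 - 9)(5 + 10)) = (-135135/16)/(-60) = 9009/64
  a_3 = (4)(5)(9009/64) / ((3 - 9)(3 + 10)) = (45045/16)/(-78) = -1155/32
  a_1 = (2)(3)(-1155/32) / ((1 - 9)(1 + 10)) = (-3465/16)/(-88) = 315/128
Hence P_9(x) = 12155 x^9/128 - 6435 x^7/32 + 9009 x^5/64 - 1155 x^3/32 + 315 x/128.

P_9(x); series = 12155 x^9/128 - 6435 x^7/32 + 9009 x^5/64 - 1155 x^3/32 + 315 x/128


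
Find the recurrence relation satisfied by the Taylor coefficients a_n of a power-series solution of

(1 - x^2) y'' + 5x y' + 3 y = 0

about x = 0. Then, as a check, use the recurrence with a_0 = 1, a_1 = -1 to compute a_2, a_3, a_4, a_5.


Substitute y = sum_n a_n x^n.
(1 - 1 x^2) y'' contributes (n+2)(n+1) a_{n+2} - n(n-1) a_n at x^n.
5 x y'(x) contributes 5 n a_n at x^n.
3 y(x) contributes 3 a_n at x^n.
Matching x^n: (n+2)(n+1) a_{n+2} + (-n(n-1) + 5 n + 3) a_n = 0.
Thus a_{n+2} = (n(n-1) - 5 n - 3) / ((n+1)(n+2)) * a_n.

Check with a_0 = 1, a_1 = -1 (apply the recurrence for n = 0, 1, 2, 3): a_0 = 1, a_1 = -1, a_2 = -3/2, a_3 = 4/3, a_4 = 11/8, a_5 = -4/5.

a_(n+2) = (n(n-1) - 5 n - 3) / ((n+1)(n+2)) * a_n; check: a_0 = 1, a_1 = -1, a_2 = -3/2, a_3 = 4/3, a_4 = 11/8, a_5 = -4/5


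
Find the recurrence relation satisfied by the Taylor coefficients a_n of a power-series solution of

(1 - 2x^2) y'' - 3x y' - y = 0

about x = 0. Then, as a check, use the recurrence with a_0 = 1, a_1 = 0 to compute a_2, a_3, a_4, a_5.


Substitute y = sum_n a_n x^n.
(1 - 2 x^2) y'' contributes (n+2)(n+1) a_{n+2} - 2 n(n-1) a_n at x^n.
-3 x y'(x) contributes -3 n a_n at x^n.
-y(x) contributes -1 a_n at x^n.
Matching x^n: (n+2)(n+1) a_{n+2} + (-2 n(n-1) - 3 n - 1) a_n = 0.
Thus a_{n+2} = (2 n(n-1) + 3 n + 1) / ((n+1)(n+2)) * a_n.

Check with a_0 = 1, a_1 = 0 (apply the recurrence for n = 0, 1, 2, 3): a_0 = 1, a_1 = 0, a_2 = 1/2, a_3 = 0, a_4 = 11/24, a_5 = 0.

a_(n+2) = (2 n(n-1) + 3 n + 1) / ((n+1)(n+2)) * a_n; check: a_0 = 1, a_1 = 0, a_2 = 1/2, a_3 = 0, a_4 = 11/24, a_5 = 0


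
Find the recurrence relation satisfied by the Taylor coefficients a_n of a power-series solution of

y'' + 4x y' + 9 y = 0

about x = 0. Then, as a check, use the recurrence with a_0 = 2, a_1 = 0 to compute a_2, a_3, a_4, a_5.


Substitute y = sum_n a_n x^n.
y''(x) has coefficient (n+2)(n+1) a_{n+2} at x^n;
4 x y'(x) has coefficient 4 n a_n at x^n (shift);
9 y(x) has coefficient 9 a_n at x^n.
Matching x^n: (n+2)(n+1) a_{n+2} + (4n + 9) a_n = 0.
Thus a_{n+2} = (-4n - 9) / ((n+1)(n+2)) * a_n.

Check with a_0 = 2, a_1 = 0 (apply the recurrence for n = 0, 1, 2, 3): a_0 = 2, a_1 = 0, a_2 = -9, a_3 = 0, a_4 = 51/4, a_5 = 0.

a_(n+2) = (-4n - 9) / ((n+1)(n+2)) * a_n; check: a_0 = 2, a_1 = 0, a_2 = -9, a_3 = 0, a_4 = 51/4, a_5 = 0


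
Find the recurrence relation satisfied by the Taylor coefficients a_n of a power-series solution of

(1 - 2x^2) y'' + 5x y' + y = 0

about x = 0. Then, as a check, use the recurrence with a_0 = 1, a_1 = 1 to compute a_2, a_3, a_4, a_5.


Substitute y = sum_n a_n x^n.
(1 - 2 x^2) y'' contributes (n+2)(n+1) a_{n+2} - 2 n(n-1) a_n at x^n.
5 x y'(x) contributes 5 n a_n at x^n.
y(x) contributes 1 a_n at x^n.
Matching x^n: (n+2)(n+1) a_{n+2} + (-2 n(n-1) + 5 n + 1) a_n = 0.
Thus a_{n+2} = (2 n(n-1) - 5 n - 1) / ((n+1)(n+2)) * a_n.

Check with a_0 = 1, a_1 = 1 (apply the recurrence for n = 0, 1, 2, 3): a_0 = 1, a_1 = 1, a_2 = -1/2, a_3 = -1, a_4 = 7/24, a_5 = 1/5.

a_(n+2) = (2 n(n-1) - 5 n - 1) / ((n+1)(n+2)) * a_n; check: a_0 = 1, a_1 = 1, a_2 = -1/2, a_3 = -1, a_4 = 7/24, a_5 = 1/5


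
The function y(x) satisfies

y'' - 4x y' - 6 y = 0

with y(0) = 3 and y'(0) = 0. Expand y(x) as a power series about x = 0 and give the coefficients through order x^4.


Ansatz: y(x) = sum_{n>=0} a_n x^n, so y'(x) = sum_{n>=1} n a_n x^(n-1) and y''(x) = sum_{n>=2} n(n-1) a_n x^(n-2).
Substitute into P(x) y'' + Q(x) y' + R(x) y = 0 with P(x) = 1, Q(x) = -4x, R(x) = -6, and match powers of x.
Initial conditions: a_0 = 3, a_1 = 0.
Setting the coefficient of each power of x to zero and solving order by order (substituting the coefficients already found):
  x^0: 2 a_2 - 6 a_0 = 0  ->  2 a_2 = 6 a_0 = 18  ->  a_2 = 9
  x^1: 6 a_3 - 10 a_1 = 0  ->  6 a_3 = 10 a_1 = 0  ->  a_3 = 0
  x^2: 12 a_4 - 14 a_2 = 0  ->  12 a_4 = 14 a_2 = 126  ->  a_4 = 21/2
Truncated series: y(x) = 3 + 9 x^2 + (21/2) x^4 + O(x^5).

a_0 = 3; a_1 = 0; a_2 = 9; a_3 = 0; a_4 = 21/2


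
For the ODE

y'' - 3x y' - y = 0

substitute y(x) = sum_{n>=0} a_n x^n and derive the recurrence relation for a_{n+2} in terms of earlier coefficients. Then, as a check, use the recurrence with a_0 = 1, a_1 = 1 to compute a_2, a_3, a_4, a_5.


Substitute y = sum_n a_n x^n.
y''(x) has coefficient (n+2)(n+1) a_{n+2} at x^n;
-3 x y'(x) has coefficient -3 n a_n at x^n (shift);
-y(x) has coefficient -1 a_n at x^n.
Matching x^n: (n+2)(n+1) a_{n+2} + (-3n - 1) a_n = 0.
Thus a_{n+2} = (3n + 1) / ((n+1)(n+2)) * a_n.

Check with a_0 = 1, a_1 = 1 (apply the recurrence for n = 0, 1, 2, 3): a_0 = 1, a_1 = 1, a_2 = 1/2, a_3 = 2/3, a_4 = 7/24, a_5 = 1/3.

a_(n+2) = (3n + 1) / ((n+1)(n+2)) * a_n; check: a_0 = 1, a_1 = 1, a_2 = 1/2, a_3 = 2/3, a_4 = 7/24, a_5 = 1/3


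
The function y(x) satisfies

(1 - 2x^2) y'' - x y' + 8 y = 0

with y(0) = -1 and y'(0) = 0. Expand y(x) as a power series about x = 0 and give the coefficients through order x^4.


Ansatz: y(x) = sum_{n>=0} a_n x^n, so y'(x) = sum_{n>=1} n a_n x^(n-1) and y''(x) = sum_{n>=2} n(n-1) a_n x^(n-2).
Substitute into P(x) y'' + Q(x) y' + R(x) y = 0 with P(x) = 1 - 2x^2, Q(x) = -x, R(x) = 8, and match powers of x.
Initial conditions: a_0 = -1, a_1 = 0.
Setting the coefficient of each power of x to zero and solving order by order (substituting the coefficients already found):
  x^0: 2 a_2 + 8 a_0 = 0  ->  2 a_2 = -8 a_0 = 8  ->  a_2 = 4
  x^1: 6 a_3 + 7 a_1 = 0  ->  6 a_3 = -7 a_1 = 0  ->  a_3 = 0
  x^2: 12 a_4 + 2 a_2 = 0  ->  12 a_4 = -2 a_2 = -8  ->  a_4 = -2/3
Truncated series: y(x) = -1 + 4 x^2 - (2/3) x^4 + O(x^5).

a_0 = -1; a_1 = 0; a_2 = 4; a_3 = 0; a_4 = -2/3


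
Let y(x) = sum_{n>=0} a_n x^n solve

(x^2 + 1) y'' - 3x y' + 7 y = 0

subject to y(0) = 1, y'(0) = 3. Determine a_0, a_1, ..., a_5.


Ansatz: y(x) = sum_{n>=0} a_n x^n, so y'(x) = sum_{n>=1} n a_n x^(n-1) and y''(x) = sum_{n>=2} n(n-1) a_n x^(n-2).
Substitute into P(x) y'' + Q(x) y' + R(x) y = 0 with P(x) = x^2 + 1, Q(x) = -3x, R(x) = 7, and match powers of x.
Initial conditions: a_0 = 1, a_1 = 3.
Setting the coefficient of each power of x to zero and solving order by order (substituting the coefficients already found):
  x^0: 2 a_2 + 7 a_0 = 0  ->  2 a_2 = -7 a_0 = -7  ->  a_2 = -7/2
  x^1: 6 a_3 + 4 a_1 = 0  ->  6 a_3 = -4 a_1 = -12  ->  a_3 = -2
  x^2: 12 a_4 + 3 a_2 = 0  ->  12 a_4 = -3 a_2 = 21/2  ->  a_4 = 7/8
  x^3: 20 a_5 + 4 a_3 = 0  ->  20 a_5 = -4 a_3 = 8  ->  a_5 = 2/5
Truncated series: y(x) = 1 + 3 x - (7/2) x^2 - 2 x^3 + (7/8) x^4 + (2/5) x^5 + O(x^6).

a_0 = 1; a_1 = 3; a_2 = -7/2; a_3 = -2; a_4 = 7/8; a_5 = 2/5


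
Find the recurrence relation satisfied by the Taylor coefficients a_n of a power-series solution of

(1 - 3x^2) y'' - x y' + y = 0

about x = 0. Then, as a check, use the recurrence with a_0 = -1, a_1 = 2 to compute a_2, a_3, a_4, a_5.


Substitute y = sum_n a_n x^n.
(1 - 3 x^2) y'' contributes (n+2)(n+1) a_{n+2} - 3 n(n-1) a_n at x^n.
-x y'(x) contributes -n a_n at x^n.
y(x) contributes 1 a_n at x^n.
Matching x^n: (n+2)(n+1) a_{n+2} + (-3 n(n-1) - n + 1) a_n = 0.
Thus a_{n+2} = (3 n(n-1) + n - 1) / ((n+1)(n+2)) * a_n.

Check with a_0 = -1, a_1 = 2 (apply the recurrence for n = 0, 1, 2, 3): a_0 = -1, a_1 = 2, a_2 = 1/2, a_3 = 0, a_4 = 7/24, a_5 = 0.

a_(n+2) = (3 n(n-1) + n - 1) / ((n+1)(n+2)) * a_n; check: a_0 = -1, a_1 = 2, a_2 = 1/2, a_3 = 0, a_4 = 7/24, a_5 = 0


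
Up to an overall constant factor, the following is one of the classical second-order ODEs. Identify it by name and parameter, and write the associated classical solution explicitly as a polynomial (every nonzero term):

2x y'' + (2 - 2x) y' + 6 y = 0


All three coefficients share the factor 2; dividing through by 2 gives  x y'' + (1 - x) y' + 3 y = 0.
This matches the Laguerre equation x y'' + (1 - x) y' + n y = 0 with n = 3; the polynomial solution is L_3(x).
With y = sum_k a_k x^k, matching x^k gives (k+1)k a_{k+1} + (k+1) a_{k+1} - k a_k + n a_k = 0, i.e. (k+1)^2 a_{k+1} = (k - n) a_k = (k - 3) a_k. The right side vanishes at k = 3, so the series terminates at degree 3.
Standard normalization L_n(0) = 1 gives a_0 = 1. Work upward with a_{k+1} = (k - 3) a_k / (k+1)^2:
  a_1 = (0 - 3)(1) / 1^2 = -3/1 = -3
  a_2 = (1 - 3)(-3) / 2^2 = 6/4 = 3/2
  a_3 = (2 - 3)(3/2) / 3^2 = (-3/2)/9 = -1/6
Hence L_3(x) = -x^3/6 + 3 x^2/2 - 3 x + 1.

L_3(x); series = -x^3/6 + 3 x^2/2 - 3 x + 1


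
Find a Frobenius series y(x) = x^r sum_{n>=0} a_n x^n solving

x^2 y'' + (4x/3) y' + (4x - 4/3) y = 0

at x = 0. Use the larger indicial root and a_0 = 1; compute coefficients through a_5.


Write in Frobenius form y'' + (p(x)/x) y' + (q(x)/x^2) y = 0:
  p(x) = 4/3,  q(x) = 4x - 4/3.
Indicial equation: r(r-1) + (4/3) r + (-4/3) = 0 -> roots r_1 = 1, r_2 = -4/3.
Take r = r_1 = 1. Let y(x) = x^r sum_{n>=0} a_n x^n with a_0 = 1.
Substitute y = x^r sum a_n x^n and match x^{r+n}. The recurrence is
  D(n) a_n + 4 a_{n-1} = 0,  where D(n) = (r+n)(r+n-1) + (4/3)(r+n) + (-4/3).
  a_n = -4 / D(n) * a_{n-1}.
Since the indicial polynomial factors as (r - r_1)(r - r_2), D(n) = (r_1 + n - r_1)(r_1 + n - r_2) = n(n + 7/3).
Evaluating step by step (a_0 = 1):
  n = 1: D(1) = 1(1 + 7/3) = 10/3; numerator = -4(1) = -4; a_1 = (-4)/(10/3) = -6/5
  n = 2: D(2) = 2(2 + 7/3) = 26/3; numerator = -4(-6/5) = 24/5; a_2 = (24/5)/(26/3) = 36/65
  n = 3: D(3) = 3(3 + 7/3) = 16; numerator = -4(36/65) = -144/65; a_3 = (-144/65)/(16) = -9/65
  n = 4: D(4) = 4(4 + 7/3) = 76/3; numerator = -4(-9/65) = 36/65; a_4 = (36/65)/(76/3) = 27/1235
  n = 5: D(5) = 5(5 + 7/3) = 110/3; numerator = -4(27/1235) = -108/1235; a_5 = (-108/1235)/(110/3) = -162/67925

r = 1; a_0 = 1; a_1 = -6/5; a_2 = 36/65; a_3 = -9/65; a_4 = 27/1235; a_5 = -162/67925


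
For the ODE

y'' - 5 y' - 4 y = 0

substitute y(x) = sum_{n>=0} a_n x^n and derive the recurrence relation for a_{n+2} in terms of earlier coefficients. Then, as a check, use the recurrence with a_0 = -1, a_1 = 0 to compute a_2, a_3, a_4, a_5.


Substitute y = sum_n a_n x^n.
y''(x) has coefficient (n+2)(n+1) a_{n+2} at x^n;
-5 y'(x) has coefficient -5 (n+1) a_{n+1} at x^n;
-4 y(x) has coefficient -4 a_n at x^n.
Matching x^n: (n+2)(n+1) a_{n+2} - 5 (n+1) a_{n+1} - 4 a_n = 0.
Thus a_{n+2} = [5 (n+1) a_{n+1} + 4 a_n] / ((n+1)(n+2)).

Check with a_0 = -1, a_1 = 0 (apply the recurrence for n = 0, 1, 2, 3): a_0 = -1, a_1 = 0, a_2 = -2, a_3 = -10/3, a_4 = -29/6, a_5 = -11/2.

a_(n+2) = [5 (n+1) a_(n+1) + 4 a_n] / ((n+1)(n+2)); check: a_0 = -1, a_1 = 0, a_2 = -2, a_3 = -10/3, a_4 = -29/6, a_5 = -11/2


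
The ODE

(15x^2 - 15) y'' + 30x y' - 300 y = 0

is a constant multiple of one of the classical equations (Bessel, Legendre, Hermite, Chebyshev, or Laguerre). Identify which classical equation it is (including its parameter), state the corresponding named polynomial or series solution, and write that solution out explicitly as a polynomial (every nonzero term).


All three coefficients share the factor -15; dividing through by -15 gives  (1 - x^2) y'' - 2x y' + 20 y = 0.
This matches the Legendre equation (1 - x^2) y'' - 2x y' + n(n+1) y = 0 (note the -2x y' term) with n(n+1) = 20, so n = 4; the polynomial solution is P_4(x).
With y = sum_k a_k x^k, matching x^k gives (k+2)(k+1) a_{k+2} = [k(k+1) - n(n+1)] a_k = (k - 4)(k + 5) a_k. The right side vanishes at k = 4, so the series with the parity of 4 terminates at degree 4.
Standard normalization (P_n(1) = 1): leading coefficient (2n)!/(2^n (n!)^2) = 40320/(16*576) = 35/8, so a_4 = 35/8. Work downward with a_k = (k+1)(k+2) a_{k+2} / ((k - 4)(k + 5)):
  a_2 = (3)(4)(35/8) / ((2 - 4)(2 + 5)) = (105/2)/(-14) = -15/4
  a_0 = (1)(2)(-15/4) / ((0 - 4)(0 + 5)) = (-15/2)/(-20) = 3/8
Hence P_4(x) = 35 x^4/8 - 15 x^2/4 + 3/8.

P_4(x); series = 35 x^4/8 - 15 x^2/4 + 3/8


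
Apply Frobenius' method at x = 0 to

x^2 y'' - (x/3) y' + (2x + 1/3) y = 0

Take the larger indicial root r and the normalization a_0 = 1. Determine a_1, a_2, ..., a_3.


Write in Frobenius form y'' + (p(x)/x) y' + (q(x)/x^2) y = 0:
  p(x) = -1/3,  q(x) = 2x + 1/3.
Indicial equation: r(r-1) + (-1/3) r + (1/3) = 0 -> roots r_1 = 1, r_2 = 1/3.
Take r = r_1 = 1. Let y(x) = x^r sum_{n>=0} a_n x^n with a_0 = 1.
Substitute y = x^r sum a_n x^n and match x^{r+n}. The recurrence is
  D(n) a_n + 2 a_{n-1} = 0,  where D(n) = (r+n)(r+n-1) + (-1/3)(r+n) + (1/3).
  a_n = -2 / D(n) * a_{n-1}.
Since the indicial polynomial factors as (r - r_1)(r - r_2), D(n) = (r_1 + n - r_1)(r_1 + n - r_2) = n(n + 2/3).
Evaluating step by step (a_0 = 1):
  n = 1: D(1) = 1(1 + 2/3) = 5/3; numerator = -2(1) = -2; a_1 = (-2)/(5/3) = -6/5
  n = 2: D(2) = 2(2 + 2/3) = 16/3; numerator = -2(-6/5) = 12/5; a_2 = (12/5)/(16/3) = 9/20
  n = 3: D(3) = 3(3 + 2/3) = 11; numerator = -2(9/20) = -9/10; a_3 = (-9/10)/(11) = -9/110

r = 1; a_0 = 1; a_1 = -6/5; a_2 = 9/20; a_3 = -9/110


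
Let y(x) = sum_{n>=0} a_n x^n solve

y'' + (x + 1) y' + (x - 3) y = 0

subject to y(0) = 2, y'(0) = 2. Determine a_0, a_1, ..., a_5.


Ansatz: y(x) = sum_{n>=0} a_n x^n, so y'(x) = sum_{n>=1} n a_n x^(n-1) and y''(x) = sum_{n>=2} n(n-1) a_n x^(n-2).
Substitute into P(x) y'' + Q(x) y' + R(x) y = 0 with P(x) = 1, Q(x) = x + 1, R(x) = x - 3, and match powers of x.
Initial conditions: a_0 = 2, a_1 = 2.
Setting the coefficient of each power of x to zero and solving order by order (substituting the coefficients already found):
  x^0: 2 a_2 + a_1 - 3 a_0 = 0  ->  2 a_2 = -a_1 + 3 a_0 = 4  ->  a_2 = 2
  x^1: 6 a_3 + 2 a_2 - 2 a_1 + a_0 = 0  ->  6 a_3 = -2 a_2 + 2 a_1 - a_0 = -2  ->  a_3 = -1/3
  x^2: 12 a_4 + 3 a_3 - a_2 + a_1 = 0  ->  12 a_4 = -3 a_3 + a_2 - a_1 = 1  ->  a_4 = 1/12
  x^3: 20 a_5 + 4 a_4 + a_2 = 0  ->  20 a_5 = -4 a_4 - a_2 = -7/3  ->  a_5 = -7/60
Truncated series: y(x) = 2 + 2 x + 2 x^2 - (1/3) x^3 + (1/12) x^4 - (7/60) x^5 + O(x^6).

a_0 = 2; a_1 = 2; a_2 = 2; a_3 = -1/3; a_4 = 1/12; a_5 = -7/60


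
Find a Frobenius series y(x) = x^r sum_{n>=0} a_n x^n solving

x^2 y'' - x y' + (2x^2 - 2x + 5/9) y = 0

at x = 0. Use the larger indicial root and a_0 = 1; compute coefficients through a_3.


Write in Frobenius form y'' + (p(x)/x) y' + (q(x)/x^2) y = 0:
  p(x) = -1,  q(x) = 2x^2 - 2x + 5/9.
Indicial equation: r(r-1) + (-1) r + (5/9) = 0 -> roots r_1 = 5/3, r_2 = 1/3.
Take r = r_1 = 5/3. Let y(x) = x^r sum_{n>=0} a_n x^n with a_0 = 1.
Substitute y = x^r sum a_n x^n and match x^{r+n}. The recurrence is
  D(n) a_n - 2 a_{n-1} + 2 a_{n-2} = 0,  where D(n) = (r+n)(r+n-1) + (-1)(r+n) + (5/9).
  a_n = [2 a_{n-1} - 2 a_{n-2}] / D(n).
Since the indicial polynomial factors as (r - r_1)(r - r_2), D(n) = (r_1 + n - r_1)(r_1 + n - r_2) = n(n + 4/3).
Evaluating step by step (a_0 = 1):
  n = 1: D(1) = 1(1 + 4/3) = 7/3; numerator = 2(1) = 2; a_1 = (2)/(7/3) = 6/7
  n = 2: D(2) = 2(2 + 4/3) = 20/3; numerator = 2(6/7) - 2(1) = -2/7; a_2 = (-2/7)/(20/3) = -3/70
  n = 3: D(3) = 3(3 + 4/3) = 13; numerator = 2(-3/70) - 2(6/7) = -9/5; a_3 = (-9/5)/(13) = -9/65

r = 5/3; a_0 = 1; a_1 = 6/7; a_2 = -3/70; a_3 = -9/65


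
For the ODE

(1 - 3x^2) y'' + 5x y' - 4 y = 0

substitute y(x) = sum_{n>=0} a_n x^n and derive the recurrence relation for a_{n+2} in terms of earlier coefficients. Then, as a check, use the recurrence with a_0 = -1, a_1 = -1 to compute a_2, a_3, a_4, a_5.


Substitute y = sum_n a_n x^n.
(1 - 3 x^2) y'' contributes (n+2)(n+1) a_{n+2} - 3 n(n-1) a_n at x^n.
5 x y'(x) contributes 5 n a_n at x^n.
-4 y(x) contributes -4 a_n at x^n.
Matching x^n: (n+2)(n+1) a_{n+2} + (-3 n(n-1) + 5 n - 4) a_n = 0.
Thus a_{n+2} = (3 n(n-1) - 5 n + 4) / ((n+1)(n+2)) * a_n.

Check with a_0 = -1, a_1 = -1 (apply the recurrence for n = 0, 1, 2, 3): a_0 = -1, a_1 = -1, a_2 = -2, a_3 = 1/6, a_4 = 0, a_5 = 7/120.

a_(n+2) = (3 n(n-1) - 5 n + 4) / ((n+1)(n+2)) * a_n; check: a_0 = -1, a_1 = -1, a_2 = -2, a_3 = 1/6, a_4 = 0, a_5 = 7/120


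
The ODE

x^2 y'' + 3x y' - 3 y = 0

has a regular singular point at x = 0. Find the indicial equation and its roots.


Divide by x^2 to reach normal form y'' + P_1(x) y' + P_2(x) y = 0 with P_1(x) = 3/x and P_2(x) = -3/x^2.
x = 0 is a singular point because the y'-coefficient 3/x has a pole at x = 0 and the y-coefficient -3/x^2 has a pole at x = 0.
It is a regular singular point because x P_1(x) = p(x) = 3 and x^2 P_2(x) = q(x) = -3 are polynomials, hence analytic at x = 0.
p(0) = 3,  q(0) = -3.
Indicial equation: r(r-1) + p(0) r + q(0) = 0, i.e. r^2 + (p(0) - 1) r + q(0) = 0, i.e. r^2 + 2 r - 3 = 0.
Discriminant: (2)^2 - 4(-3) = 16, so r = (-2 ± 4)/2.
Solving: r_1 = 1, r_2 = -3.

indicial: r^2 + 2 r - 3 = 0; roots r_1 = 1, r_2 = -3


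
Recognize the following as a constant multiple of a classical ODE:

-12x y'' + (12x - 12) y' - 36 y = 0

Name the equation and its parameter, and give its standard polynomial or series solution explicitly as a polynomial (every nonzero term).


All three coefficients share the factor -12; dividing through by -12 gives  x y'' + (1 - x) y' + 3 y = 0.
This matches the Laguerre equation x y'' + (1 - x) y' + n y = 0 with n = 3; the polynomial solution is L_3(x).
With y = sum_k a_k x^k, matching x^k gives (k+1)k a_{k+1} + (k+1) a_{k+1} - k a_k + n a_k = 0, i.e. (k+1)^2 a_{k+1} = (k - n) a_k = (k - 3) a_k. The right side vanishes at k = 3, so the series terminates at degree 3.
Standard normalization L_n(0) = 1 gives a_0 = 1. Work upward with a_{k+1} = (k - 3) a_k / (k+1)^2:
  a_1 = (0 - 3)(1) / 1^2 = -3/1 = -3
  a_2 = (1 - 3)(-3) / 2^2 = 6/4 = 3/2
  a_3 = (2 - 3)(3/2) / 3^2 = (-3/2)/9 = -1/6
Hence L_3(x) = -x^3/6 + 3 x^2/2 - 3 x + 1.

L_3(x); series = -x^3/6 + 3 x^2/2 - 3 x + 1


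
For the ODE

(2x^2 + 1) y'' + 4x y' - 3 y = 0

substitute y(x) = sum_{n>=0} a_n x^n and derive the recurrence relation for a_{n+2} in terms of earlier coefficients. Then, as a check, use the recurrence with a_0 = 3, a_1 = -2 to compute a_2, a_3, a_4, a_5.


Substitute y = sum_n a_n x^n.
(1 + 2 x^2) y'' contributes (n+2)(n+1) a_{n+2} + 2 n(n-1) a_n at x^n.
4 x y'(x) contributes 4 n a_n at x^n.
-3 y(x) contributes -3 a_n at x^n.
Matching x^n: (n+2)(n+1) a_{n+2} + (2 n(n-1) + 4 n - 3) a_n = 0.
Thus a_{n+2} = (-2 n(n-1) - 4 n + 3) / ((n+1)(n+2)) * a_n.

Check with a_0 = 3, a_1 = -2 (apply the recurrence for n = 0, 1, 2, 3): a_0 = 3, a_1 = -2, a_2 = 9/2, a_3 = 1/3, a_4 = -27/8, a_5 = -7/20.

a_(n+2) = (-2 n(n-1) - 4 n + 3) / ((n+1)(n+2)) * a_n; check: a_0 = 3, a_1 = -2, a_2 = 9/2, a_3 = 1/3, a_4 = -27/8, a_5 = -7/20


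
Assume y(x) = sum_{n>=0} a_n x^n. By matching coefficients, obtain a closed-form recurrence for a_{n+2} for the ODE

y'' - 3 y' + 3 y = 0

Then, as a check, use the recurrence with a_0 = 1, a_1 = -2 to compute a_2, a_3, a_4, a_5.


Substitute y = sum_n a_n x^n.
y''(x) has coefficient (n+2)(n+1) a_{n+2} at x^n;
-3 y'(x) has coefficient -3 (n+1) a_{n+1} at x^n;
3 y(x) has coefficient 3 a_n at x^n.
Matching x^n: (n+2)(n+1) a_{n+2} - 3 (n+1) a_{n+1} + 3 a_n = 0.
Thus a_{n+2} = [3 (n+1) a_{n+1} - 3 a_n] / ((n+1)(n+2)).

Check with a_0 = 1, a_1 = -2 (apply the recurrence for n = 0, 1, 2, 3): a_0 = 1, a_1 = -2, a_2 = -9/2, a_3 = -7/2, a_4 = -3/2, a_5 = -3/8.

a_(n+2) = [3 (n+1) a_(n+1) - 3 a_n] / ((n+1)(n+2)); check: a_0 = 1, a_1 = -2, a_2 = -9/2, a_3 = -7/2, a_4 = -3/2, a_5 = -3/8


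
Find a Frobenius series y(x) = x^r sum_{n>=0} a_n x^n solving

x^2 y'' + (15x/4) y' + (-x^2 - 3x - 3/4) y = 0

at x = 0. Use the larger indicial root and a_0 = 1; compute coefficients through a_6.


Write in Frobenius form y'' + (p(x)/x) y' + (q(x)/x^2) y = 0:
  p(x) = 15/4,  q(x) = -x^2 - 3x - 3/4.
Indicial equation: r(r-1) + (15/4) r + (-3/4) = 0 -> roots r_1 = 1/4, r_2 = -3.
Take r = r_1 = 1/4. Let y(x) = x^r sum_{n>=0} a_n x^n with a_0 = 1.
Substitute y = x^r sum a_n x^n and match x^{r+n}. The recurrence is
  D(n) a_n - 3 a_{n-1} - 1 a_{n-2} = 0,  where D(n) = (r+n)(r+n-1) + (15/4)(r+n) + (-3/4).
  a_n = [3 a_{n-1} + 1 a_{n-2}] / D(n).
Since the indicial polynomial factors as (r - r_1)(r - r_2), D(n) = (r_1 + n - r_1)(r_1 + n - r_2) = n(n + 13/4).
Evaluating step by step (a_0 = 1):
  n = 1: D(1) = 1(1 + 13/4) = 17/4; numerator = 3(1) = 3; a_1 = (3)/(17/4) = 12/17
  n = 2: D(2) = 2(2 + 13/4) = 21/2; numerator = 3(12/17) + 1(1) = 53/17; a_2 = (53/17)/(21/2) = 106/357
  n = 3: D(3) = 3(3 + 13/4) = 75/4; numerator = 3(106/357) + 1(12/17) = 190/119; a_3 = (190/119)/(75/4) = 152/1785
  n = 4: D(4) = 4(4 + 13/4) = 29; numerator = 3(152/1785) + 1(106/357) = 58/105; a_4 = (58/105)/(29) = 2/105
  n = 5: D(5) = 5(5 + 13/4) = 165/4; numerator = 3(2/105) + 1(152/1785) = 254/1785; a_5 = (254/1785)/(165/4) = 1016/294525
  n = 6: D(6) = 6(6 + 13/4) = 111/2; numerator = 3(1016/294525) + 1(2/105) = 962/32725; a_6 = (962/32725)/(111/2) = 52/98175

r = 1/4; a_0 = 1; a_1 = 12/17; a_2 = 106/357; a_3 = 152/1785; a_4 = 2/105; a_5 = 1016/294525; a_6 = 52/98175


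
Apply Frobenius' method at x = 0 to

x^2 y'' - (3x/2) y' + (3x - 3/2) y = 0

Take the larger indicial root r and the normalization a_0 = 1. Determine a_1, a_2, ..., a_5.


Write in Frobenius form y'' + (p(x)/x) y' + (q(x)/x^2) y = 0:
  p(x) = -3/2,  q(x) = 3x - 3/2.
Indicial equation: r(r-1) + (-3/2) r + (-3/2) = 0 -> roots r_1 = 3, r_2 = -1/2.
Take r = r_1 = 3. Let y(x) = x^r sum_{n>=0} a_n x^n with a_0 = 1.
Substitute y = x^r sum a_n x^n and match x^{r+n}. The recurrence is
  D(n) a_n + 3 a_{n-1} = 0,  where D(n) = (r+n)(r+n-1) + (-3/2)(r+n) + (-3/2).
  a_n = -3 / D(n) * a_{n-1}.
Since the indicial polynomial factors as (r - r_1)(r - r_2), D(n) = (r_1 + n - r_1)(r_1 + n - r_2) = n(n + 7/2).
Evaluating step by step (a_0 = 1):
  n = 1: D(1) = 1(1 + 7/2) = 9/2; numerator = -3(1) = -3; a_1 = (-3)/(9/2) = -2/3
  n = 2: D(2) = 2(2 + 7/2) = 11; numerator = -3(-2/3) = 2; a_2 = (2)/(11) = 2/11
  n = 3: D(3) = 3(3 + 7/2) = 39/2; numerator = -3(2/11) = -6/11; a_3 = (-6/11)/(39/2) = -4/143
  n = 4: D(4) = 4(4 + 7/2) = 30; numerator = -3(-4/143) = 12/143; a_4 = (12/143)/(30) = 2/715
  n = 5: D(5) = 5(5 + 7/2) = 85/2; numerator = -3(2/715) = -6/715; a_5 = (-6/715)/(85/2) = -12/60775

r = 3; a_0 = 1; a_1 = -2/3; a_2 = 2/11; a_3 = -4/143; a_4 = 2/715; a_5 = -12/60775


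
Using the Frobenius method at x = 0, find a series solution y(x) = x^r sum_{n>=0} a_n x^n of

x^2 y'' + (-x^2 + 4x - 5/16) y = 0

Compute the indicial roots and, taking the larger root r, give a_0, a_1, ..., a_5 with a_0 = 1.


Write in Frobenius form y'' + (p(x)/x) y' + (q(x)/x^2) y = 0:
  p(x) = 0,  q(x) = -x^2 + 4x - 5/16.
Indicial equation: r(r-1) + (0) r + (-5/16) = 0 -> roots r_1 = 5/4, r_2 = -1/4.
Take r = r_1 = 5/4. Let y(x) = x^r sum_{n>=0} a_n x^n with a_0 = 1.
Substitute y = x^r sum a_n x^n and match x^{r+n}. The recurrence is
  D(n) a_n + 4 a_{n-1} - 1 a_{n-2} = 0,  where D(n) = (r+n)(r+n-1) + (0)(r+n) + (-5/16).
  a_n = [-4 a_{n-1} + 1 a_{n-2}] / D(n).
Since the indicial polynomial factors as (r - r_1)(r - r_2), D(n) = (r_1 + n - r_1)(r_1 + n - r_2) = n(n + 3/2).
Evaluating step by step (a_0 = 1):
  n = 1: D(1) = 1(1 + 3/2) = 5/2; numerator = -4(1) = -4; a_1 = (-4)/(5/2) = -8/5
  n = 2: D(2) = 2(2 + 3/2) = 7; numerator = -4(-8/5) + 1(1) = 37/5; a_2 = (37/5)/(7) = 37/35
  n = 3: D(3) = 3(3 + 3/2) = 27/2; numerator = -4(37/35) + 1(-8/5) = -204/35; a_3 = (-204/35)/(27/2) = -136/315
  n = 4: D(4) = 4(4 + 3/2) = 22; numerator = -4(-136/315) + 1(37/35) = 877/315; a_4 = (877/315)/(22) = 877/6930
  n = 5: D(5) = 5(5 + 3/2) = 65/2; numerator = -4(877/6930) + 1(-136/315) = -650/693; a_5 = (-650/693)/(65/2) = -20/693

r = 5/4; a_0 = 1; a_1 = -8/5; a_2 = 37/35; a_3 = -136/315; a_4 = 877/6930; a_5 = -20/693


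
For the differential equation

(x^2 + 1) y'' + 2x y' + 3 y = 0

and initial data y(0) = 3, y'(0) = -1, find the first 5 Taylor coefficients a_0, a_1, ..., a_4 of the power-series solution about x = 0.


Ansatz: y(x) = sum_{n>=0} a_n x^n, so y'(x) = sum_{n>=1} n a_n x^(n-1) and y''(x) = sum_{n>=2} n(n-1) a_n x^(n-2).
Substitute into P(x) y'' + Q(x) y' + R(x) y = 0 with P(x) = x^2 + 1, Q(x) = 2x, R(x) = 3, and match powers of x.
Initial conditions: a_0 = 3, a_1 = -1.
Setting the coefficient of each power of x to zero and solving order by order (substituting the coefficients already found):
  x^0: 2 a_2 + 3 a_0 = 0  ->  2 a_2 = -3 a_0 = -9  ->  a_2 = -9/2
  x^1: 6 a_3 + 5 a_1 = 0  ->  6 a_3 = -5 a_1 = 5  ->  a_3 = 5/6
  x^2: 12 a_4 + 9 a_2 = 0  ->  12 a_4 = -9 a_2 = 81/2  ->  a_4 = 27/8
Truncated series: y(x) = 3 - x - (9/2) x^2 + (5/6) x^3 + (27/8) x^4 + O(x^5).

a_0 = 3; a_1 = -1; a_2 = -9/2; a_3 = 5/6; a_4 = 27/8


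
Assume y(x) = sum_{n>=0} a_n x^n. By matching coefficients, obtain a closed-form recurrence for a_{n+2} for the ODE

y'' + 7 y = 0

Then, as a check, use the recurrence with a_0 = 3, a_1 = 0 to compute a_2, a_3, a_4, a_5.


Substitute y = sum_n a_n x^n into y'' + (const) y = 0.
y''(x) = sum_{n>=0} (n+2)(n+1) a_{n+2} x^n.
The ODE becomes sum_n [(n+2)(n+1) a_{n+2} + 7 a_n] x^n = 0.
Setting each coefficient to zero gives the recurrence:
  (n+2)(n+1) a_{n+2} + 7 a_n = 0,
  a_{n+2} = -7 / ((n+1)(n+2)) a_n.

Check with a_0 = 3, a_1 = 0 (apply the recurrence for n = 0, 1, 2, 3): a_0 = 3, a_1 = 0, a_2 = -21/2, a_3 = 0, a_4 = 49/8, a_5 = 0.

a_{n+2} = -7/((n+1)(n+2)) * a_n; check: a_0 = 3, a_1 = 0, a_2 = -21/2, a_3 = 0, a_4 = 49/8, a_5 = 0


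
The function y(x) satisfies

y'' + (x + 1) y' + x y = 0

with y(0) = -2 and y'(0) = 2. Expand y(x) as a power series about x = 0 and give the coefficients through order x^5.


Ansatz: y(x) = sum_{n>=0} a_n x^n, so y'(x) = sum_{n>=1} n a_n x^(n-1) and y''(x) = sum_{n>=2} n(n-1) a_n x^(n-2).
Substitute into P(x) y'' + Q(x) y' + R(x) y = 0 with P(x) = 1, Q(x) = x + 1, R(x) = x, and match powers of x.
Initial conditions: a_0 = -2, a_1 = 2.
Setting the coefficient of each power of x to zero and solving order by order (substituting the coefficients already found):
  x^0: 2 a_2 + a_1 = 0  ->  2 a_2 = -a_1 = -2  ->  a_2 = -1
  x^1: 6 a_3 + 2 a_2 + a_1 + a_0 = 0  ->  6 a_3 = -2 a_2 - a_1 - a_0 = 2  ->  a_3 = 1/3
  x^2: 12 a_4 + 3 a_3 + 2 a_2 + a_1 = 0  ->  12 a_4 = -3 a_3 - 2 a_2 - a_1 = -1  ->  a_4 = -1/12
  x^3: 20 a_5 + 4 a_4 + 3 a_3 + a_2 = 0  ->  20 a_5 = -4 a_4 - 3 a_3 - a_2 = 1/3  ->  a_5 = 1/60
Truncated series: y(x) = -2 + 2 x - x^2 + (1/3) x^3 - (1/12) x^4 + (1/60) x^5 + O(x^6).

a_0 = -2; a_1 = 2; a_2 = -1; a_3 = 1/3; a_4 = -1/12; a_5 = 1/60


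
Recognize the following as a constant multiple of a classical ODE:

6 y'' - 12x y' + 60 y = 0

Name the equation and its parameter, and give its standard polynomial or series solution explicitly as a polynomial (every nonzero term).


All three coefficients share the factor 6; dividing through by 6 gives  y'' - 2x y' + 10 y = 0.
This matches the Hermite equation y'' - 2x y' + 2n y = 0 with 2n = 10, so n = 5; the polynomial solution is H_5(x).
With y = sum_k a_k x^k, matching x^k gives (k+2)(k+1) a_{k+2} = 2(k - n) a_k = 2(k - 5) a_k. The right side vanishes at k = 5, so the series with the parity of 5 terminates at degree 5.
Standard normalization: leading coefficient of H_n is 2^n, so a_5 = 2^5 = 32. Work downward with a_k = (k+1)(k+2) a_{k+2} / (2(k - n)):
  a_3 = (4)(5)(32) / (2(3 - 5)) = 640/(-4) = -160
  a_1 = (2)(3)(-160) / (2(1 - 5)) = -960/(-8) = 120
Hence H_5(x) = 32 x^5 - 160 x^3 + 120 x.

H_5(x); series = 32 x^5 - 160 x^3 + 120 x


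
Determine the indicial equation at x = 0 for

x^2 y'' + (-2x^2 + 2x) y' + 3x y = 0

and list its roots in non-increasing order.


Divide by x^2 to reach normal form y'' + P_1(x) y' + P_2(x) y = 0 with P_1(x) = -2 + 2/x and P_2(x) = 3/x.
x = 0 is a singular point because the y'-coefficient -2 + 2/x has a pole at x = 0 and the y-coefficient 3/x has a pole at x = 0.
It is a regular singular point because x P_1(x) = p(x) = 2 - 2x and x^2 P_2(x) = q(x) = 3x are polynomials, hence analytic at x = 0.
p(0) = 2,  q(0) = 0.
Indicial equation: r(r-1) + p(0) r + q(0) = 0, i.e. r^2 + (p(0) - 1) r + q(0) = 0, i.e. r^2 + 1 r = 0.
Discriminant: (1)^2 - 4(0) = 1, so r = (-1 ± 1)/2.
Solving: r_1 = 0, r_2 = -1.

indicial: r^2 + 1 r = 0; roots r_1 = 0, r_2 = -1


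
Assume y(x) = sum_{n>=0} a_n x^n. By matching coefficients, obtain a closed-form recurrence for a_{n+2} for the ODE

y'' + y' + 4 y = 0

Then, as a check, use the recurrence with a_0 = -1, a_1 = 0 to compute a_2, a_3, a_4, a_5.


Substitute y = sum_n a_n x^n.
y''(x) has coefficient (n+2)(n+1) a_{n+2} at x^n;
y'(x) has coefficient (n+1) a_{n+1} at x^n;
4 y(x) has coefficient 4 a_n at x^n.
Matching x^n: (n+2)(n+1) a_{n+2} + (n+1) a_{n+1} + 4 a_n = 0.
Thus a_{n+2} = [-(n+1) a_{n+1} - 4 a_n] / ((n+1)(n+2)).

Check with a_0 = -1, a_1 = 0 (apply the recurrence for n = 0, 1, 2, 3): a_0 = -1, a_1 = 0, a_2 = 2, a_3 = -2/3, a_4 = -1/2, a_5 = 7/30.

a_(n+2) = [-(n+1) a_(n+1) - 4 a_n] / ((n+1)(n+2)); check: a_0 = -1, a_1 = 0, a_2 = 2, a_3 = -2/3, a_4 = -1/2, a_5 = 7/30


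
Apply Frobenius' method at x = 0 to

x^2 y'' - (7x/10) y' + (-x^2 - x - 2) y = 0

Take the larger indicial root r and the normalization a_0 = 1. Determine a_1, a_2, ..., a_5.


Write in Frobenius form y'' + (p(x)/x) y' + (q(x)/x^2) y = 0:
  p(x) = -7/10,  q(x) = -x^2 - x - 2.
Indicial equation: r(r-1) + (-7/10) r + (-2) = 0 -> roots r_1 = 5/2, r_2 = -4/5.
Take r = r_1 = 5/2. Let y(x) = x^r sum_{n>=0} a_n x^n with a_0 = 1.
Substitute y = x^r sum a_n x^n and match x^{r+n}. The recurrence is
  D(n) a_n - 1 a_{n-1} - 1 a_{n-2} = 0,  where D(n) = (r+n)(r+n-1) + (-7/10)(r+n) + (-2).
  a_n = [1 a_{n-1} + 1 a_{n-2}] / D(n).
Since the indicial polynomial factors as (r - r_1)(r - r_2), D(n) = (r_1 + n - r_1)(r_1 + n - r_2) = n(n + 33/10).
Evaluating step by step (a_0 = 1):
  n = 1: D(1) = 1(1 + 33/10) = 43/10; numerator = 1(1) = 1; a_1 = (1)/(43/10) = 10/43
  n = 2: D(2) = 2(2 + 33/10) = 53/5; numerator = 1(10/43) + 1(1) = 53/43; a_2 = (53/43)/(53/5) = 5/43
  n = 3: D(3) = 3(3 + 33/10) = 189/10; numerator = 1(5/43) + 1(10/43) = 15/43; a_3 = (15/43)/(189/10) = 50/2709
  n = 4: D(4) = 4(4 + 33/10) = 146/5; numerator = 1(50/2709) + 1(5/43) = 365/2709; a_4 = (365/2709)/(146/5) = 25/5418
  n = 5: D(5) = 5(5 + 33/10) = 83/2; numerator = 1(25/5418) + 1(50/2709) = 125/5418; a_5 = (125/5418)/(83/2) = 125/224847

r = 5/2; a_0 = 1; a_1 = 10/43; a_2 = 5/43; a_3 = 50/2709; a_4 = 25/5418; a_5 = 125/224847


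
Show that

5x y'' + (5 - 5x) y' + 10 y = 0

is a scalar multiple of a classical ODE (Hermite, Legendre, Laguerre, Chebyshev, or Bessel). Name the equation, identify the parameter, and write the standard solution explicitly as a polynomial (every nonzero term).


All three coefficients share the factor 5; dividing through by 5 gives  x y'' + (1 - x) y' + 2 y = 0.
This matches the Laguerre equation x y'' + (1 - x) y' + n y = 0 with n = 2; the polynomial solution is L_2(x).
With y = sum_k a_k x^k, matching x^k gives (k+1)k a_{k+1} + (k+1) a_{k+1} - k a_k + n a_k = 0, i.e. (k+1)^2 a_{k+1} = (k - n) a_k = (k - 2) a_k. The right side vanishes at k = 2, so the series terminates at degree 2.
Standard normalization L_n(0) = 1 gives a_0 = 1. Work upward with a_{k+1} = (k - 2) a_k / (k+1)^2:
  a_1 = (0 - 2)(1) / 1^2 = -2/1 = -2
  a_2 = (1 - 2)(-2) / 2^2 = 2/4 = 1/2
Hence L_2(x) = x^2/2 - 2 x + 1.

L_2(x); series = x^2/2 - 2 x + 1
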